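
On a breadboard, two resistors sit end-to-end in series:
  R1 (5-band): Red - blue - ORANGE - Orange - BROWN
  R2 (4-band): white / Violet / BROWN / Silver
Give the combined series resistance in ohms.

263970 Ω

R1: red, blue, orange → 263; orange ×10^3 → 263000 Ω.
R2: white, violet → 97; brown ×10 → 970 Ω.
Series: 263000 + 970 = 263970 Ω.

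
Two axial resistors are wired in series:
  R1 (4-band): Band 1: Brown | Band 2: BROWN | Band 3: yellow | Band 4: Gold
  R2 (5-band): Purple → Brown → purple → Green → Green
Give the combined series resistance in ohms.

R1: brown, brown → 11; yellow ×10^4 → 110000 Ω.
R2: violet, brown, violet → 717; green ×10^5 → 71700000 Ω.
Series: 110000 + 71700000 = 71810000 Ω.

71810000 Ω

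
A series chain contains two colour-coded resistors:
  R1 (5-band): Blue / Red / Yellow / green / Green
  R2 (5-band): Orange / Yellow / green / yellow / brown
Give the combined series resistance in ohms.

65850000 Ω

R1: blue, red, yellow → 624; green ×10^5 → 62400000 Ω.
R2: orange, yellow, green → 345; yellow ×10^4 → 3450000 Ω.
Series: 62400000 + 3450000 = 65850000 Ω.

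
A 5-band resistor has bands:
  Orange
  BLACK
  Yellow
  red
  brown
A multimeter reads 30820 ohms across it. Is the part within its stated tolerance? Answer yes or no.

no

Orange → 3 (first significant figure)
Black → 0 (second significant figure)
Yellow → 4 (third significant figure)
Red → ×10^2 multiplier
Brown → ±1% tolerance
304 × 100 = 30400 Ω
Allowed range: 30096 Ω to 30704 Ω.
30820 ohms lies outside that range.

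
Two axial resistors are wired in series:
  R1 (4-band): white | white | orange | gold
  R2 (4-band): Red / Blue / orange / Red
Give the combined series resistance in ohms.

125000 Ω

R1: white, white → 99; orange ×10^3 → 99000 Ω.
R2: red, blue → 26; orange ×10^3 → 26000 Ω.
Series: 99000 + 26000 = 125000 Ω.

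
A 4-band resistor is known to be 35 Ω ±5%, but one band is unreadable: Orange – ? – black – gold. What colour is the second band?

35 Ω = 35 × 10^0.
The second band gives digit 5 of the significand, and 5 is green.

green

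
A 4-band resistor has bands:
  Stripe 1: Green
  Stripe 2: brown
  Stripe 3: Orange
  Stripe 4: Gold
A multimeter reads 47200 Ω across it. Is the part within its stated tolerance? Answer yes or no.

no

Green → 5 (first significant figure)
Brown → 1 (second significant figure)
Orange → ×10^3 multiplier
Gold → ±5% tolerance
51 × 1000 = 51000 Ω
Allowed range: 48450 Ω to 53550 Ω.
47200 Ω lies outside that range.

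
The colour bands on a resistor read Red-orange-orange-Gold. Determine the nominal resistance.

Red → 2 (first significant figure)
Orange → 3 (second significant figure)
Orange → ×10^3 multiplier
23 × 1000 = 23000 Ω

23000 Ω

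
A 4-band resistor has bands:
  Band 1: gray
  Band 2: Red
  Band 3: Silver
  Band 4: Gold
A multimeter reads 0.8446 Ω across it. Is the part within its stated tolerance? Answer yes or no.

yes

Grey → 8 (first significant figure)
Red → 2 (second significant figure)
Silver → ×0.01 multiplier
Gold → ±5% tolerance
82 × 0.01 = 0.82 Ω
Allowed range: 0.779 Ω to 0.861 Ω.
0.8446 Ω lies inside that range.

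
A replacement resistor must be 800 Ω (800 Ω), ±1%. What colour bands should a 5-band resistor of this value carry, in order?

800 Ω = 800 × 10^0.
8 → grey
0 → black
0 → black
Multiplier 10^0 → black.
±1% tolerance → brown.

grey, black, black, black, brown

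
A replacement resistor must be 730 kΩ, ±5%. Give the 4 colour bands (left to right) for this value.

violet, orange, yellow, gold

730000 Ω = 73 × 10^4.
7 → violet
3 → orange
Multiplier 10^4 → yellow.
±5% tolerance → gold.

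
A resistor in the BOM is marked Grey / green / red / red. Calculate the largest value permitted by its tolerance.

8670 Ω

Grey → 8 (first significant figure)
Green → 5 (second significant figure)
Red → ×10^2 multiplier
Red → ±2% tolerance
85 × 100 = 8500 Ω
Largest = 8500 × (1 + 2/100) = 8670 Ω.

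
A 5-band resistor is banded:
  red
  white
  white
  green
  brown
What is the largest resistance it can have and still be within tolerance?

30199000 Ω

Red → 2 (first significant figure)
White → 9 (second significant figure)
White → 9 (third significant figure)
Green → ×10^5 multiplier
Brown → ±1% tolerance
299 × 100000 = 29900000 Ω
Largest = 29900000 × (1 + 1/100) = 30199000 Ω.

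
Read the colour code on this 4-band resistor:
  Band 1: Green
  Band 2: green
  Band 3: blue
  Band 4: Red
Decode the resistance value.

55000000 Ω

Green → 5 (first significant figure)
Green → 5 (second significant figure)
Blue → ×10^6 multiplier
55 × 1000000 = 55000000 Ω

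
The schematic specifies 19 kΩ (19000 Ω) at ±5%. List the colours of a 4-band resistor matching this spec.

19000 Ω = 19 × 10^3.
1 → brown
9 → white
Multiplier 10^3 → orange.
±5% tolerance → gold.

brown, white, orange, gold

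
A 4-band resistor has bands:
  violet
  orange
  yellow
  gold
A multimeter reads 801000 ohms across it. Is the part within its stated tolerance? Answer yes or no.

Violet → 7 (first significant figure)
Orange → 3 (second significant figure)
Yellow → ×10^4 multiplier
Gold → ±5% tolerance
73 × 10000 = 730000 Ω
Allowed range: 693500 Ω to 766500 Ω.
801000 ohms lies outside that range.

no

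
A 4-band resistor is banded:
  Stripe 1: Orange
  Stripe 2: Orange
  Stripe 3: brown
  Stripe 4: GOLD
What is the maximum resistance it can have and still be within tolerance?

346.5 Ω

Orange → 3 (first significant figure)
Orange → 3 (second significant figure)
Brown → ×10 multiplier
Gold → ±5% tolerance
33 × 10 = 330 Ω
Maximum = 330 × (1 + 5/100) = 346.5 Ω.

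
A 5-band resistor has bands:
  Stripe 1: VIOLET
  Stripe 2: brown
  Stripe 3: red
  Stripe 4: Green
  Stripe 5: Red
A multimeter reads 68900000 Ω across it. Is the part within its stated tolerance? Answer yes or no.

no

Violet → 7 (first significant figure)
Brown → 1 (second significant figure)
Red → 2 (third significant figure)
Green → ×10^5 multiplier
Red → ±2% tolerance
712 × 100000 = 71200000 Ω
Allowed range: 69776000 Ω to 72624000 Ω.
68900000 Ω lies outside that range.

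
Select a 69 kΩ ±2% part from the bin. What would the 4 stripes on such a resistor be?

69000 Ω = 69 × 10^3.
6 → blue
9 → white
Multiplier 10^3 → orange.
±2% tolerance → red.

blue, white, orange, red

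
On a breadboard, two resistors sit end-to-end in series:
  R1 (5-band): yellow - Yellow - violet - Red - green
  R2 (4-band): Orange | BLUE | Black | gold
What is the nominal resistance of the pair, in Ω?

44736 Ω

R1: yellow, yellow, violet → 447; red ×10^2 → 44700 Ω.
R2: orange, blue → 36; black ×1 → 36 Ω.
Series: 44700 + 36 = 44736 Ω.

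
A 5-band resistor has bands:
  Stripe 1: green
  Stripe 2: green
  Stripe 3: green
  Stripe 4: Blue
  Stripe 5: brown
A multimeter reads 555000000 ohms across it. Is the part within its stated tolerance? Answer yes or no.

Green → 5 (first significant figure)
Green → 5 (second significant figure)
Green → 5 (third significant figure)
Blue → ×10^6 multiplier
Brown → ±1% tolerance
555 × 1000000 = 555000000 Ω
Allowed range: 549450000 Ω to 560550000 Ω.
555000000 ohms lies inside that range.

yes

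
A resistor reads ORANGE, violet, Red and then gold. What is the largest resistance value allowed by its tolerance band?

3885 Ω

Orange → 3 (first significant figure)
Violet → 7 (second significant figure)
Red → ×10^2 multiplier
Gold → ±5% tolerance
37 × 100 = 3700 Ω
Largest = 3700 × (1 + 5/100) = 3885 Ω.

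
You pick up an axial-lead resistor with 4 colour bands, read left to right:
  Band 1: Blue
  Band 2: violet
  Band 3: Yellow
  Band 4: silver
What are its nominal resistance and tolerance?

670000 Ω ±10%

Blue → 6 (first significant figure)
Violet → 7 (second significant figure)
Yellow → ×10^4 multiplier
Silver → ±10% tolerance
67 × 10000 = 670000 Ω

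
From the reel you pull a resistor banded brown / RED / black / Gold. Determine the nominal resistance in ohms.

12 Ω

Brown → 1 (first significant figure)
Red → 2 (second significant figure)
Black → ×1 multiplier
12 × 1 = 12 Ω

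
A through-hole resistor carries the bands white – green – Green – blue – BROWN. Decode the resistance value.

955000000 Ω

White → 9 (first significant figure)
Green → 5 (second significant figure)
Green → 5 (third significant figure)
Blue → ×10^6 multiplier
955 × 1000000 = 955000000 Ω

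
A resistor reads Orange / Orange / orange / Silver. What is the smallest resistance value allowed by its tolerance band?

29700 Ω

Orange → 3 (first significant figure)
Orange → 3 (second significant figure)
Orange → ×10^3 multiplier
Silver → ±10% tolerance
33 × 1000 = 33000 Ω
Smallest = 33000 × (1 − 10/100) = 29700 Ω.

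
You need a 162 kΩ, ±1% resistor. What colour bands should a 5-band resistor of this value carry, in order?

brown, blue, red, orange, brown

162000 Ω = 162 × 10^3.
1 → brown
6 → blue
2 → red
Multiplier 10^3 → orange.
±1% tolerance → brown.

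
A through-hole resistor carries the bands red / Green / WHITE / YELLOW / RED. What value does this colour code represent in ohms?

Red → 2 (first significant figure)
Green → 5 (second significant figure)
White → 9 (third significant figure)
Yellow → ×10^4 multiplier
259 × 10000 = 2590000 Ω

2590000 Ω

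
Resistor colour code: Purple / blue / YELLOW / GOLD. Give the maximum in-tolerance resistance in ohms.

Violet → 7 (first significant figure)
Blue → 6 (second significant figure)
Yellow → ×10^4 multiplier
Gold → ±5% tolerance
76 × 10000 = 760000 Ω
Maximum = 760000 × (1 + 5/100) = 798000 Ω.

798000 Ω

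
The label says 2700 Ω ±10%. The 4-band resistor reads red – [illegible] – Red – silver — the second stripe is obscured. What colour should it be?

violet

2700 Ω = 27 × 10^2.
The second band gives digit 7 of the significand, and 7 is violet.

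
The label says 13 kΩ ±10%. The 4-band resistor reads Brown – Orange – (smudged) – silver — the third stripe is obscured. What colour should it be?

orange

13000 Ω = 13 × 10^3.
The third band is the multiplier, 10^3, which is orange.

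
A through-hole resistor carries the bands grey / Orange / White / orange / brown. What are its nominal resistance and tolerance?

839000 Ω ±1%

Grey → 8 (first significant figure)
Orange → 3 (second significant figure)
White → 9 (third significant figure)
Orange → ×10^3 multiplier
Brown → ±1% tolerance
839 × 1000 = 839000 Ω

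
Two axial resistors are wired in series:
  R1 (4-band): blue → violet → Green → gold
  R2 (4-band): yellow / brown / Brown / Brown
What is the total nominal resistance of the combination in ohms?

R1: blue, violet → 67; green ×10^5 → 6700000 Ω.
R2: yellow, brown → 41; brown ×10 → 410 Ω.
Series: 6700000 + 410 = 6700410 Ω.

6700410 Ω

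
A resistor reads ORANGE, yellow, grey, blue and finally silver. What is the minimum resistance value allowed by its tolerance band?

313200000 Ω

Orange → 3 (first significant figure)
Yellow → 4 (second significant figure)
Grey → 8 (third significant figure)
Blue → ×10^6 multiplier
Silver → ±10% tolerance
348 × 1000000 = 348000000 Ω
Minimum = 348000000 × (1 − 10/100) = 313200000 Ω.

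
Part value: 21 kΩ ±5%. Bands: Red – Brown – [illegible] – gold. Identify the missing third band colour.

21000 Ω = 21 × 10^3.
The third band is the multiplier, 10^3, which is orange.

orange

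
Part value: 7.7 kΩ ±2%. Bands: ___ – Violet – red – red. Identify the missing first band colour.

7700 Ω = 77 × 10^2.
The first band gives digit 7 of the significand, and 7 is violet.

violet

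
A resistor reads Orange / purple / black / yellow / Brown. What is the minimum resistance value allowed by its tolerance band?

Orange → 3 (first significant figure)
Violet → 7 (second significant figure)
Black → 0 (third significant figure)
Yellow → ×10^4 multiplier
Brown → ±1% tolerance
370 × 10000 = 3700000 Ω
Minimum = 3700000 × (1 − 1/100) = 3663000 Ω.

3663000 Ω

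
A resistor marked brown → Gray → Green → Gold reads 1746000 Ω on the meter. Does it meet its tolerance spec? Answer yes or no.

Brown → 1 (first significant figure)
Grey → 8 (second significant figure)
Green → ×10^5 multiplier
Gold → ±5% tolerance
18 × 100000 = 1800000 Ω
Allowed range: 1710000 Ω to 1890000 Ω.
1746000 Ω lies inside that range.

yes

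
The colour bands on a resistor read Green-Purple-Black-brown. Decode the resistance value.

57 Ω

Green → 5 (first significant figure)
Violet → 7 (second significant figure)
Black → ×1 multiplier
57 × 1 = 57 Ω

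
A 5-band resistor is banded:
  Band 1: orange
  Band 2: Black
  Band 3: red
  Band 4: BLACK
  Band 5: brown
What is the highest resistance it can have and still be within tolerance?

305.02 Ω

Orange → 3 (first significant figure)
Black → 0 (second significant figure)
Red → 2 (third significant figure)
Black → ×1 multiplier
Brown → ±1% tolerance
302 × 1 = 302 Ω
Highest = 302 × (1 + 1/100) = 305.02 Ω.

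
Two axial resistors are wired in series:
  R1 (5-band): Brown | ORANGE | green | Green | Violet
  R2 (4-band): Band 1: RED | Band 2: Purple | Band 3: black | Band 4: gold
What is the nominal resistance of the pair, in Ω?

13500027 Ω

R1: brown, orange, green → 135; green ×10^5 → 13500000 Ω.
R2: red, violet → 27; black ×1 → 27 Ω.
Series: 13500000 + 27 = 13500027 Ω.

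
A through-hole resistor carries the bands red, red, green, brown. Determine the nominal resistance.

2200000 Ω

Red → 2 (first significant figure)
Red → 2 (second significant figure)
Green → ×10^5 multiplier
22 × 100000 = 2200000 Ω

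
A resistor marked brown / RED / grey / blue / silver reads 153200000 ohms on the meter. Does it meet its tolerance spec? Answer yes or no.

no

Brown → 1 (first significant figure)
Red → 2 (second significant figure)
Grey → 8 (third significant figure)
Blue → ×10^6 multiplier
Silver → ±10% tolerance
128 × 1000000 = 128000000 Ω
Allowed range: 115200000 Ω to 140800000 Ω.
153200000 ohms lies outside that range.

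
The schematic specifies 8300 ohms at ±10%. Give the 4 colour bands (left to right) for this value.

grey, orange, red, silver

8300 Ω = 83 × 10^2.
8 → grey
3 → orange
Multiplier 10^2 → red.
±10% tolerance → silver.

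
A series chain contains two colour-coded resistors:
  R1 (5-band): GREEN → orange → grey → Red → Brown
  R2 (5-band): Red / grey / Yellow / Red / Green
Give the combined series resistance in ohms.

82200 Ω

R1: green, orange, grey → 538; red ×10^2 → 53800 Ω.
R2: red, grey, yellow → 284; red ×10^2 → 28400 Ω.
Series: 53800 + 28400 = 82200 Ω.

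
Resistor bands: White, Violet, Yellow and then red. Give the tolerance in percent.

The last band, red, is the tolerance band.
Red corresponds to ±2%.

±2%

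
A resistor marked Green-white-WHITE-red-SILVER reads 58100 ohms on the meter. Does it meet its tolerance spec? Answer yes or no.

yes

Green → 5 (first significant figure)
White → 9 (second significant figure)
White → 9 (third significant figure)
Red → ×10^2 multiplier
Silver → ±10% tolerance
599 × 100 = 59900 Ω
Allowed range: 53910 Ω to 65890 Ω.
58100 ohms lies inside that range.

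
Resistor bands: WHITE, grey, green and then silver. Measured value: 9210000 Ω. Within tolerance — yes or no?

yes

White → 9 (first significant figure)
Grey → 8 (second significant figure)
Green → ×10^5 multiplier
Silver → ±10% tolerance
98 × 100000 = 9800000 Ω
Allowed range: 8820000 Ω to 10780000 Ω.
9210000 Ω lies inside that range.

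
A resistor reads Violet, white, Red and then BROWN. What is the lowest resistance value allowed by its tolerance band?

Violet → 7 (first significant figure)
White → 9 (second significant figure)
Red → ×10^2 multiplier
Brown → ±1% tolerance
79 × 100 = 7900 Ω
Lowest = 7900 × (1 − 1/100) = 7821 Ω.

7821 Ω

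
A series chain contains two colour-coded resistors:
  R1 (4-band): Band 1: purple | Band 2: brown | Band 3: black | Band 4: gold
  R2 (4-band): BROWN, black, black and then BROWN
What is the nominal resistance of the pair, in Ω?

R1: violet, brown → 71; black ×1 → 71 Ω.
R2: brown, black → 10; black ×1 → 10 Ω.
Series: 71 + 10 = 81 Ω.

81 Ω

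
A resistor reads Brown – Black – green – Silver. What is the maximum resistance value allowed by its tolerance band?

Brown → 1 (first significant figure)
Black → 0 (second significant figure)
Green → ×10^5 multiplier
Silver → ±10% tolerance
10 × 100000 = 1000000 Ω
Maximum = 1000000 × (1 + 10/100) = 1100000 Ω.

1100000 Ω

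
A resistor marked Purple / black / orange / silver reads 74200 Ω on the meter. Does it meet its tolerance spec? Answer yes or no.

Violet → 7 (first significant figure)
Black → 0 (second significant figure)
Orange → ×10^3 multiplier
Silver → ±10% tolerance
70 × 1000 = 70000 Ω
Allowed range: 63000 Ω to 77000 Ω.
74200 Ω lies inside that range.

yes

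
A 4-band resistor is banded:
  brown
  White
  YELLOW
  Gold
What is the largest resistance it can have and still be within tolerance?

Brown → 1 (first significant figure)
White → 9 (second significant figure)
Yellow → ×10^4 multiplier
Gold → ±5% tolerance
19 × 10000 = 190000 Ω
Largest = 190000 × (1 + 5/100) = 199500 Ω.

199500 Ω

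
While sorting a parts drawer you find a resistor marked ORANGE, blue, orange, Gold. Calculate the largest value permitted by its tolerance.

37800 Ω

Orange → 3 (first significant figure)
Blue → 6 (second significant figure)
Orange → ×10^3 multiplier
Gold → ±5% tolerance
36 × 1000 = 36000 Ω
Largest = 36000 × (1 + 5/100) = 37800 Ω.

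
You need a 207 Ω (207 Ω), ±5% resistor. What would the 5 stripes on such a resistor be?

red, black, violet, black, gold

207 Ω = 207 × 10^0.
2 → red
0 → black
7 → violet
Multiplier 10^0 → black.
±5% tolerance → gold.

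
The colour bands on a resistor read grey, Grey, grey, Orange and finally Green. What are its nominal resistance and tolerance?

Grey → 8 (first significant figure)
Grey → 8 (second significant figure)
Grey → 8 (third significant figure)
Orange → ×10^3 multiplier
Green → ±0.5% tolerance
888 × 1000 = 888000 Ω

888000 Ω ±0.5%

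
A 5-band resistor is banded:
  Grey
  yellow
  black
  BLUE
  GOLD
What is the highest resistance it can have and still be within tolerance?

Grey → 8 (first significant figure)
Yellow → 4 (second significant figure)
Black → 0 (third significant figure)
Blue → ×10^6 multiplier
Gold → ±5% tolerance
840 × 1000000 = 840000000 Ω
Highest = 840000000 × (1 + 5/100) = 882000000 Ω.

882000000 Ω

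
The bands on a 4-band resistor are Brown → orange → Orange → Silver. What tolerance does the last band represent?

±10%

The last band, silver, is the tolerance band.
Silver corresponds to ±10%.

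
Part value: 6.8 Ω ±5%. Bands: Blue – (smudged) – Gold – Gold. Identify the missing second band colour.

grey

6.8 Ω = 68 × 10^-1.
The second band gives digit 8 of the significand, and 8 is grey.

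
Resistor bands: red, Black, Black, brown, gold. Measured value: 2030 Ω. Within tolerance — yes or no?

yes

Red → 2 (first significant figure)
Black → 0 (second significant figure)
Black → 0 (third significant figure)
Brown → ×10 multiplier
Gold → ±5% tolerance
200 × 10 = 2000 Ω
Allowed range: 1900 Ω to 2100 Ω.
2030 Ω lies inside that range.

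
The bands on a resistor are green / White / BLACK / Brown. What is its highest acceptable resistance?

Green → 5 (first significant figure)
White → 9 (second significant figure)
Black → ×1 multiplier
Brown → ±1% tolerance
59 × 1 = 59 Ω
Highest = 59 × (1 + 1/100) = 59.59 Ω.

59.59 Ω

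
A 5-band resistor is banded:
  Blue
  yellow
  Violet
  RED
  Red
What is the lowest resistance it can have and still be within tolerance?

Blue → 6 (first significant figure)
Yellow → 4 (second significant figure)
Violet → 7 (third significant figure)
Red → ×10^2 multiplier
Red → ±2% tolerance
647 × 100 = 64700 Ω
Lowest = 64700 × (1 − 2/100) = 63406 Ω.

63406 Ω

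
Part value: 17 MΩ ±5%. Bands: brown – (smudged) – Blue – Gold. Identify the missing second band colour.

17000000 Ω = 17 × 10^6.
The second band gives digit 7 of the significand, and 7 is violet.

violet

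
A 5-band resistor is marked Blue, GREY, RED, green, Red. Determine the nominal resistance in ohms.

68200000 Ω

Blue → 6 (first significant figure)
Grey → 8 (second significant figure)
Red → 2 (third significant figure)
Green → ×10^5 multiplier
682 × 100000 = 68200000 Ω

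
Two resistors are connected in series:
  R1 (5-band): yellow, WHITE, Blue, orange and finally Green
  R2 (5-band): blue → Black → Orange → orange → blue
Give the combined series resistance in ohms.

1099000 Ω

R1: yellow, white, blue → 496; orange ×10^3 → 496000 Ω.
R2: blue, black, orange → 603; orange ×10^3 → 603000 Ω.
Series: 496000 + 603000 = 1099000 Ω.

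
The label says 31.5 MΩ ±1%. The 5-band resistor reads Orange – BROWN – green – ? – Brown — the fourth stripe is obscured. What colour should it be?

31500000 Ω = 315 × 10^5.
The fourth band is the multiplier, 10^5, which is green.

green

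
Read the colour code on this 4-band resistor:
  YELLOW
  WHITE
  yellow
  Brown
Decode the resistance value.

Yellow → 4 (first significant figure)
White → 9 (second significant figure)
Yellow → ×10^4 multiplier
49 × 10000 = 490000 Ω

490000 Ω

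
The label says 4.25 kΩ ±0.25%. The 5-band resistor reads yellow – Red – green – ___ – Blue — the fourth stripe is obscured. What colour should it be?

brown

4250 Ω = 425 × 10^1.
The fourth band is the multiplier, 10^1, which is brown.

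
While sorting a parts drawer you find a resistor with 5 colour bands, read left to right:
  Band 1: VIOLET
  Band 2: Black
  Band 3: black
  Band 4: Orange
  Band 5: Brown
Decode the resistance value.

Violet → 7 (first significant figure)
Black → 0 (second significant figure)
Black → 0 (third significant figure)
Orange → ×10^3 multiplier
700 × 1000 = 700000 Ω

700000 Ω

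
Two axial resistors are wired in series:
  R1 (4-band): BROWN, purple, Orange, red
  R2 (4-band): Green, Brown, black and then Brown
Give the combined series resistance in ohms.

17051 Ω

R1: brown, violet → 17; orange ×10^3 → 17000 Ω.
R2: green, brown → 51; black ×1 → 51 Ω.
Series: 17000 + 51 = 17051 Ω.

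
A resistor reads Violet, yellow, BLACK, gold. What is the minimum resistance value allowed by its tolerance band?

Violet → 7 (first significant figure)
Yellow → 4 (second significant figure)
Black → ×1 multiplier
Gold → ±5% tolerance
74 × 1 = 74 Ω
Minimum = 74 × (1 − 5/100) = 70.3 Ω.

70.3 Ω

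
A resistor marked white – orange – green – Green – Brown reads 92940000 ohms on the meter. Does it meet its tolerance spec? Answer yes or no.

yes

White → 9 (first significant figure)
Orange → 3 (second significant figure)
Green → 5 (third significant figure)
Green → ×10^5 multiplier
Brown → ±1% tolerance
935 × 100000 = 93500000 Ω
Allowed range: 92565000 Ω to 94435000 Ω.
92940000 ohms lies inside that range.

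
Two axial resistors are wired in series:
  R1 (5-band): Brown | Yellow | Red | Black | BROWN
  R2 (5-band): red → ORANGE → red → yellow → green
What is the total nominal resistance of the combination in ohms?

2320142 Ω

R1: brown, yellow, red → 142; black ×1 → 142 Ω.
R2: red, orange, red → 232; yellow ×10^4 → 2320000 Ω.
Series: 142 + 2320000 = 2320142 Ω.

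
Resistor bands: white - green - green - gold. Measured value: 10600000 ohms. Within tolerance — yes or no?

White → 9 (first significant figure)
Green → 5 (second significant figure)
Green → ×10^5 multiplier
Gold → ±5% tolerance
95 × 100000 = 9500000 Ω
Allowed range: 9025000 Ω to 9975000 Ω.
10600000 ohms lies outside that range.

no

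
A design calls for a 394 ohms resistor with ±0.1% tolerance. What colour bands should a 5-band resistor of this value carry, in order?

394 Ω = 394 × 10^0.
3 → orange
9 → white
4 → yellow
Multiplier 10^0 → black.
±0.1% tolerance → violet.

orange, white, yellow, black, violet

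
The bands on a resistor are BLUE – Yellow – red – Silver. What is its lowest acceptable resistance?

Blue → 6 (first significant figure)
Yellow → 4 (second significant figure)
Red → ×10^2 multiplier
Silver → ±10% tolerance
64 × 100 = 6400 Ω
Lowest = 6400 × (1 − 10/100) = 5760 Ω.

5760 Ω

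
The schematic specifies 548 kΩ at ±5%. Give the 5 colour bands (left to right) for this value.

green, yellow, grey, orange, gold

548000 Ω = 548 × 10^3.
5 → green
4 → yellow
8 → grey
Multiplier 10^3 → orange.
±5% tolerance → gold.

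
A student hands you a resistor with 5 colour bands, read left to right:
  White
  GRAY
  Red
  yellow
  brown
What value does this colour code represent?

White → 9 (first significant figure)
Grey → 8 (second significant figure)
Red → 2 (third significant figure)
Yellow → ×10^4 multiplier
982 × 10000 = 9820000 Ω

9820000 Ω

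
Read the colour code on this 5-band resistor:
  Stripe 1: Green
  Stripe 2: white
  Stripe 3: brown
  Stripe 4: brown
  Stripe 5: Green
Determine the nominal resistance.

5910 Ω

Green → 5 (first significant figure)
White → 9 (second significant figure)
Brown → 1 (third significant figure)
Brown → ×10 multiplier
591 × 10 = 5910 Ω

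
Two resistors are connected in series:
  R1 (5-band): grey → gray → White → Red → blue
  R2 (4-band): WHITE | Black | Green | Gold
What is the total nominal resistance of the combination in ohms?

R1: grey, grey, white → 889; red ×10^2 → 88900 Ω.
R2: white, black → 90; green ×10^5 → 9000000 Ω.
Series: 88900 + 9000000 = 9088900 Ω.

9088900 Ω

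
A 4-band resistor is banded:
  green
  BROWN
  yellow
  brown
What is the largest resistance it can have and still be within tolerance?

515100 Ω

Green → 5 (first significant figure)
Brown → 1 (second significant figure)
Yellow → ×10^4 multiplier
Brown → ±1% tolerance
51 × 10000 = 510000 Ω
Largest = 510000 × (1 + 1/100) = 515100 Ω.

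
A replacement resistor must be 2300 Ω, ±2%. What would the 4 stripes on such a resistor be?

2300 Ω = 23 × 10^2.
2 → red
3 → orange
Multiplier 10^2 → red.
±2% tolerance → red.

red, orange, red, red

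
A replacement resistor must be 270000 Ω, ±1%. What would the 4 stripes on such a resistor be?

red, violet, yellow, brown

270000 Ω = 27 × 10^4.
2 → red
7 → violet
Multiplier 10^4 → yellow.
±1% tolerance → brown.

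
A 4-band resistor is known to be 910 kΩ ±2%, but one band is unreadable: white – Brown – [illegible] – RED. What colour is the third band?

yellow

910000 Ω = 91 × 10^4.
The third band is the multiplier, 10^4, which is yellow.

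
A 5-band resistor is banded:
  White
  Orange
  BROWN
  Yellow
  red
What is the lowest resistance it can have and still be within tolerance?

White → 9 (first significant figure)
Orange → 3 (second significant figure)
Brown → 1 (third significant figure)
Yellow → ×10^4 multiplier
Red → ±2% tolerance
931 × 10000 = 9310000 Ω
Lowest = 9310000 × (1 − 2/100) = 9123800 Ω.

9123800 Ω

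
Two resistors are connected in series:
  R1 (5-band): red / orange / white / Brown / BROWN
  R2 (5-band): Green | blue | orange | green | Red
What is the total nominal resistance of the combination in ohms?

R1: red, orange, white → 239; brown ×10 → 2390 Ω.
R2: green, blue, orange → 563; green ×10^5 → 56300000 Ω.
Series: 2390 + 56300000 = 56302390 Ω.

56302390 Ω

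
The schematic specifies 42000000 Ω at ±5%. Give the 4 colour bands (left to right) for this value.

42000000 Ω = 42 × 10^6.
4 → yellow
2 → red
Multiplier 10^6 → blue.
±5% tolerance → gold.

yellow, red, blue, gold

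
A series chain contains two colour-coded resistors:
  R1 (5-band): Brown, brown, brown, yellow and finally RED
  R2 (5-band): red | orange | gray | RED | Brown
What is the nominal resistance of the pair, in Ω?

1133800 Ω

R1: brown, brown, brown → 111; yellow ×10^4 → 1110000 Ω.
R2: red, orange, grey → 238; red ×10^2 → 23800 Ω.
Series: 1110000 + 23800 = 1133800 Ω.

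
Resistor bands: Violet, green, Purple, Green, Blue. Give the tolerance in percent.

The last band, blue, is the tolerance band.
Blue corresponds to ±0.25%.

±0.25%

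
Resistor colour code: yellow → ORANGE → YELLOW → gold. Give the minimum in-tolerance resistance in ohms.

Yellow → 4 (first significant figure)
Orange → 3 (second significant figure)
Yellow → ×10^4 multiplier
Gold → ±5% tolerance
43 × 10000 = 430000 Ω
Minimum = 430000 × (1 − 5/100) = 408500 Ω.

408500 Ω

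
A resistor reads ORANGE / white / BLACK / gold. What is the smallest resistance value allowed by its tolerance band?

37.05 Ω

Orange → 3 (first significant figure)
White → 9 (second significant figure)
Black → ×1 multiplier
Gold → ±5% tolerance
39 × 1 = 39 Ω
Smallest = 39 × (1 − 5/100) = 37.05 Ω.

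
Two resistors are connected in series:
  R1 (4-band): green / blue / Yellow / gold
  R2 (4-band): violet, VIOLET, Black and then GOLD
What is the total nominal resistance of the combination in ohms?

560077 Ω

R1: green, blue → 56; yellow ×10^4 → 560000 Ω.
R2: violet, violet → 77; black ×1 → 77 Ω.
Series: 560000 + 77 = 560077 Ω.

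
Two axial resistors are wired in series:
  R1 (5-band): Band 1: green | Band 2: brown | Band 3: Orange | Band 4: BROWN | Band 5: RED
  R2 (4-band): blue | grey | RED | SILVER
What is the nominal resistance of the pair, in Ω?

11930 Ω

R1: green, brown, orange → 513; brown ×10 → 5130 Ω.
R2: blue, grey → 68; red ×10^2 → 6800 Ω.
Series: 5130 + 6800 = 11930 Ω.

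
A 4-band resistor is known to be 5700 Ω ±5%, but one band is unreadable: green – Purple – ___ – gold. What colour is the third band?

5700 Ω = 57 × 10^2.
The third band is the multiplier, 10^2, which is red.

red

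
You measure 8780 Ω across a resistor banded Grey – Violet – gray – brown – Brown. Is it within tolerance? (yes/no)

Grey → 8 (first significant figure)
Violet → 7 (second significant figure)
Grey → 8 (third significant figure)
Brown → ×10 multiplier
Brown → ±1% tolerance
878 × 10 = 8780 Ω
Allowed range: 8692.2 Ω to 8867.8 Ω.
8780 Ω lies inside that range.

yes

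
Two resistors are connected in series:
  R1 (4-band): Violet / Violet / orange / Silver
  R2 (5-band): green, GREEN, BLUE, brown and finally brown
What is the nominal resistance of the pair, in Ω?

82560 Ω

R1: violet, violet → 77; orange ×10^3 → 77000 Ω.
R2: green, green, blue → 556; brown ×10 → 5560 Ω.
Series: 77000 + 5560 = 82560 Ω.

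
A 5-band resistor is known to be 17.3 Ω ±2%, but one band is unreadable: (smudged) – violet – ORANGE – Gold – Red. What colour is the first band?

brown

17.3 Ω = 173 × 10^-1.
The first band gives digit 1 of the significand, and 1 is brown.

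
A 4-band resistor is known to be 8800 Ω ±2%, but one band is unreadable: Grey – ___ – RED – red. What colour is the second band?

grey

8800 Ω = 88 × 10^2.
The second band gives digit 8 of the significand, and 8 is grey.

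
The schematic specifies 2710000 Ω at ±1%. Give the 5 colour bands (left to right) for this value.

2710000 Ω = 271 × 10^4.
2 → red
7 → violet
1 → brown
Multiplier 10^4 → yellow.
±1% tolerance → brown.

red, violet, brown, yellow, brown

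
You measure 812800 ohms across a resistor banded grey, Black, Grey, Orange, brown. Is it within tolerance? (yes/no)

Grey → 8 (first significant figure)
Black → 0 (second significant figure)
Grey → 8 (third significant figure)
Orange → ×10^3 multiplier
Brown → ±1% tolerance
808 × 1000 = 808000 Ω
Allowed range: 799920 Ω to 816080 Ω.
812800 ohms lies inside that range.

yes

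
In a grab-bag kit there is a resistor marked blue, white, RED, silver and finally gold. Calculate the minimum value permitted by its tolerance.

6.574 Ω

Blue → 6 (first significant figure)
White → 9 (second significant figure)
Red → 2 (third significant figure)
Silver → ×0.01 multiplier
Gold → ±5% tolerance
692 × 0.01 = 6.92 Ω
Minimum = 6.92 × (1 − 5/100) = 6.574 Ω.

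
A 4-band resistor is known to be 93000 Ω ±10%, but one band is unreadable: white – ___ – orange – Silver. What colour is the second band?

93000 Ω = 93 × 10^3.
The second band gives digit 3 of the significand, and 3 is orange.

orange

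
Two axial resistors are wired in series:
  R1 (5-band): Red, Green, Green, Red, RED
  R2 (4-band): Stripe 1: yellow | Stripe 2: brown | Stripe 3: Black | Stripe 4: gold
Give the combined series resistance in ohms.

R1: red, green, green → 255; red ×10^2 → 25500 Ω.
R2: yellow, brown → 41; black ×1 → 41 Ω.
Series: 25500 + 41 = 25541 Ω.

25541 Ω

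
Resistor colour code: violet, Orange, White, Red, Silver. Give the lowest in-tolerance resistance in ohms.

Violet → 7 (first significant figure)
Orange → 3 (second significant figure)
White → 9 (third significant figure)
Red → ×10^2 multiplier
Silver → ±10% tolerance
739 × 100 = 73900 Ω
Lowest = 73900 × (1 − 10/100) = 66510 Ω.

66510 Ω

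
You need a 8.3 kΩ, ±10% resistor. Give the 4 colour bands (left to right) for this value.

grey, orange, red, silver

8300 Ω = 83 × 10^2.
8 → grey
3 → orange
Multiplier 10^2 → red.
±10% tolerance → silver.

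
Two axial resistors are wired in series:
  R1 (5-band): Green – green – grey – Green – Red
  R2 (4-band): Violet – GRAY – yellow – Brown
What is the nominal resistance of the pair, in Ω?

56580000 Ω

R1: green, green, grey → 558; green ×10^5 → 55800000 Ω.
R2: violet, grey → 78; yellow ×10^4 → 780000 Ω.
Series: 55800000 + 780000 = 56580000 Ω.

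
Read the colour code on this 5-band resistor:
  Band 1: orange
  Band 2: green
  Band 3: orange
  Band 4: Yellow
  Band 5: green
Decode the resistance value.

3530000 Ω

Orange → 3 (first significant figure)
Green → 5 (second significant figure)
Orange → 3 (third significant figure)
Yellow → ×10^4 multiplier
353 × 10000 = 3530000 Ω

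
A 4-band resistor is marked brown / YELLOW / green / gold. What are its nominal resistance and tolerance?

Brown → 1 (first significant figure)
Yellow → 4 (second significant figure)
Green → ×10^5 multiplier
Gold → ±5% tolerance
14 × 100000 = 1400000 Ω

1400000 Ω ±5%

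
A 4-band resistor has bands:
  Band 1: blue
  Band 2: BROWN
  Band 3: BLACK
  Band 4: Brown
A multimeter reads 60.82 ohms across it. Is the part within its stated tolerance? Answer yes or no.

yes

Blue → 6 (first significant figure)
Brown → 1 (second significant figure)
Black → ×1 multiplier
Brown → ±1% tolerance
61 × 1 = 61 Ω
Allowed range: 60.39 Ω to 61.61 Ω.
60.82 ohms lies inside that range.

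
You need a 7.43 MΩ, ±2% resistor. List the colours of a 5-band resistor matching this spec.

7430000 Ω = 743 × 10^4.
7 → violet
4 → yellow
3 → orange
Multiplier 10^4 → yellow.
±2% tolerance → red.

violet, yellow, orange, yellow, red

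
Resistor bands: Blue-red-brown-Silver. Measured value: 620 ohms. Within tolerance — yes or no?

yes

Blue → 6 (first significant figure)
Red → 2 (second significant figure)
Brown → ×10 multiplier
Silver → ±10% tolerance
62 × 10 = 620 Ω
Allowed range: 558 Ω to 682 Ω.
620 ohms lies inside that range.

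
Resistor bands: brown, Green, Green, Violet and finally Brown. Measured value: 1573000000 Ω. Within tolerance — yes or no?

no

Brown → 1 (first significant figure)
Green → 5 (second significant figure)
Green → 5 (third significant figure)
Violet → ×10^7 multiplier
Brown → ±1% tolerance
155 × 10000000 = 1550000000 Ω
Allowed range: 1534500000 Ω to 1565500000 Ω.
1573000000 Ω lies outside that range.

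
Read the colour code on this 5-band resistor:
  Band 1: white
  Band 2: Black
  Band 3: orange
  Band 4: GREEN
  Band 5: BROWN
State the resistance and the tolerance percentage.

90300000 Ω ±1%

White → 9 (first significant figure)
Black → 0 (second significant figure)
Orange → 3 (third significant figure)
Green → ×10^5 multiplier
Brown → ±1% tolerance
903 × 100000 = 90300000 Ω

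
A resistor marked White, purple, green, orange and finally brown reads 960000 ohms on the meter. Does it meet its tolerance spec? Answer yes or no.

White → 9 (first significant figure)
Violet → 7 (second significant figure)
Green → 5 (third significant figure)
Orange → ×10^3 multiplier
Brown → ±1% tolerance
975 × 1000 = 975000 Ω
Allowed range: 965250 Ω to 984750 Ω.
960000 ohms lies outside that range.

no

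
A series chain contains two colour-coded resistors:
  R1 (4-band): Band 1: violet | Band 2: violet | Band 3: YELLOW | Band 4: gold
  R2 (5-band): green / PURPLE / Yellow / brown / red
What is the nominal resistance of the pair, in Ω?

775740 Ω

R1: violet, violet → 77; yellow ×10^4 → 770000 Ω.
R2: green, violet, yellow → 574; brown ×10 → 5740 Ω.
Series: 770000 + 5740 = 775740 Ω.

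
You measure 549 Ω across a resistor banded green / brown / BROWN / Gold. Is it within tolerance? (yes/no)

no

Green → 5 (first significant figure)
Brown → 1 (second significant figure)
Brown → ×10 multiplier
Gold → ±5% tolerance
51 × 10 = 510 Ω
Allowed range: 484.5 Ω to 535.5 Ω.
549 Ω lies outside that range.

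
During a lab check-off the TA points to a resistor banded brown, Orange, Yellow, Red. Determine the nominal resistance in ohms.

130000 Ω

Brown → 1 (first significant figure)
Orange → 3 (second significant figure)
Yellow → ×10^4 multiplier
13 × 10000 = 130000 Ω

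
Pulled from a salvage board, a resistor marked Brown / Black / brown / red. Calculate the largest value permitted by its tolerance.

102 Ω

Brown → 1 (first significant figure)
Black → 0 (second significant figure)
Brown → ×10 multiplier
Red → ±2% tolerance
10 × 10 = 100 Ω
Largest = 100 × (1 + 2/100) = 102 Ω.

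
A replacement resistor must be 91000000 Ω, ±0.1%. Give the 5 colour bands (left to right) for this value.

91000000 Ω = 910 × 10^5.
9 → white
1 → brown
0 → black
Multiplier 10^5 → green.
±0.1% tolerance → violet.

white, brown, black, green, violet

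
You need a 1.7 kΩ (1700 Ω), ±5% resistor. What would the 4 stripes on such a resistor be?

brown, violet, red, gold

1700 Ω = 17 × 10^2.
1 → brown
7 → violet
Multiplier 10^2 → red.
±5% tolerance → gold.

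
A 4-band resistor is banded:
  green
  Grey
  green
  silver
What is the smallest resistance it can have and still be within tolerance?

5220000 Ω

Green → 5 (first significant figure)
Grey → 8 (second significant figure)
Green → ×10^5 multiplier
Silver → ±10% tolerance
58 × 100000 = 5800000 Ω
Smallest = 5800000 × (1 − 10/100) = 5220000 Ω.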